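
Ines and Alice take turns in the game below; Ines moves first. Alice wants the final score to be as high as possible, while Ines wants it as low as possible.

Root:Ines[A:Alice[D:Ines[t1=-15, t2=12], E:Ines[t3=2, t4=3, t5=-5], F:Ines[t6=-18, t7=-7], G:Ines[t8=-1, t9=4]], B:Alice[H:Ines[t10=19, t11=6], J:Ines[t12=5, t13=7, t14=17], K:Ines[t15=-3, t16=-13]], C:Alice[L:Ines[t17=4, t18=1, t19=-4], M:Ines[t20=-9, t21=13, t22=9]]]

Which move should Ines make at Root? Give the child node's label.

C

D (Ines): min(-15, 12) = -15
E (Ines): min(2, 3, -5) = -5
F (Ines): min(-18, -7) = -18
G (Ines): min(-1, 4) = -1
A (Alice): max(-15, -5, -18, -1) = -1
H (Ines): min(19, 6) = 6
J (Ines): min(5, 7, 17) = 5
K (Ines): min(-3, -13) = -13
B (Alice): max(6, 5, -13) = 6
L (Ines): min(4, 1, -4) = -4
M (Ines): min(-9, 13, 9) = -9
C (Alice): max(-4, -9) = -4
Root (Ines): min(-1, 6, -4) = -4
Ines at Root wants the lowest of {A=-1, B=6, C=-4}, so chooses C.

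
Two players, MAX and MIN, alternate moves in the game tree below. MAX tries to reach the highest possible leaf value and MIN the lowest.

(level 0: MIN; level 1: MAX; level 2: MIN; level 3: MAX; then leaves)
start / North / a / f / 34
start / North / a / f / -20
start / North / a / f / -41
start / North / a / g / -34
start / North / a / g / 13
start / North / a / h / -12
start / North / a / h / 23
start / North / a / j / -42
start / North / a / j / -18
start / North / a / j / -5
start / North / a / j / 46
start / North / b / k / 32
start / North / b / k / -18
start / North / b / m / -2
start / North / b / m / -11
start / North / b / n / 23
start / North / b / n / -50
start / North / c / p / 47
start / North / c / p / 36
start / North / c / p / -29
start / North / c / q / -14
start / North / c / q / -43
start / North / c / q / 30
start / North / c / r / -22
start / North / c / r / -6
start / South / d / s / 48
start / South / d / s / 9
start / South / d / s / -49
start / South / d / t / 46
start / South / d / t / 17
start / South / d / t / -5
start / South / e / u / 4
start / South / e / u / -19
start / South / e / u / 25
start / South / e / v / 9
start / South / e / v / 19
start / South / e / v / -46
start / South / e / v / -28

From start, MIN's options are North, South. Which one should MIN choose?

North

f (MAX): max(34, -20, -41) = 34
g (MAX): max(-34, 13) = 13
h (MAX): max(-12, 23) = 23
j (MAX): max(-42, -18, -5, 46) = 46
a (MIN): min(34, 13, 23, 46) = 13
k (MAX): max(32, -18) = 32
m (MAX): max(-2, -11) = -2
n (MAX): max(23, -50) = 23
b (MIN): min(32, -2, 23) = -2
p (MAX): max(47, 36, -29) = 47
q (MAX): max(-14, -43, 30) = 30
r (MAX): max(-22, -6) = -6
c (MIN): min(47, 30, -6) = -6
North (MAX): max(13, -2, -6) = 13
s (MAX): max(48, 9, -49) = 48
t (MAX): max(46, 17, -5) = 46
d (MIN): min(48, 46) = 46
u (MAX): max(4, -19, 25) = 25
v (MAX): max(9, 19, -46, -28) = 19
e (MIN): min(25, 19) = 19
South (MAX): max(46, 19) = 46
start (MIN): min(13, 46) = 13
MIN at start wants the lowest of {North=13, South=46}, so chooses North.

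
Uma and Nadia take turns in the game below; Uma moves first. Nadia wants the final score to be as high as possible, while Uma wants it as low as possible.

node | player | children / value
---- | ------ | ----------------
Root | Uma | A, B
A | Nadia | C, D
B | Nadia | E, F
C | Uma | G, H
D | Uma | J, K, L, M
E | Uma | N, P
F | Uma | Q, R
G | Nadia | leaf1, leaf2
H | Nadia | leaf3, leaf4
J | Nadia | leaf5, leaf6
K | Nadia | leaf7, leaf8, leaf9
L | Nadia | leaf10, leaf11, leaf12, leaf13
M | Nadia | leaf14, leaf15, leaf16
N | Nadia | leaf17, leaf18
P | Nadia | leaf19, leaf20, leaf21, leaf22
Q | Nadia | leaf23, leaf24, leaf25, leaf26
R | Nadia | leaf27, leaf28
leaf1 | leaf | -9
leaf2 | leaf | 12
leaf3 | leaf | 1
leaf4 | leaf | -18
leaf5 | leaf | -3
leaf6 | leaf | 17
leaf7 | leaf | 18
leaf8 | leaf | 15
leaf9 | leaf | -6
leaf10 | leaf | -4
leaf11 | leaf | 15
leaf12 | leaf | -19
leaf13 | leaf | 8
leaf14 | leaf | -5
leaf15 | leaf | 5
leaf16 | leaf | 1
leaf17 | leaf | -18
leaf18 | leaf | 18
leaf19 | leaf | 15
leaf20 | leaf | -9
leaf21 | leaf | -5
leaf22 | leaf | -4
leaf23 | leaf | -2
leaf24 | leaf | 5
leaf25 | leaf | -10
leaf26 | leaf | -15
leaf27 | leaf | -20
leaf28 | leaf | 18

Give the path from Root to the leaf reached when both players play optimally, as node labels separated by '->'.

G (Nadia): max(-9, 12) = 12
H (Nadia): max(1, -18) = 1
C (Uma): min(12, 1) = 1
J (Nadia): max(-3, 17) = 17
K (Nadia): max(18, 15, -6) = 18
L (Nadia): max(-4, 15, -19, 8) = 15
M (Nadia): max(-5, 5, 1) = 5
D (Uma): min(17, 18, 15, 5) = 5
A (Nadia): max(1, 5) = 5
N (Nadia): max(-18, 18) = 18
P (Nadia): max(15, -9, -5, -4) = 15
E (Uma): min(18, 15) = 15
Q (Nadia): max(-2, 5, -10, -15) = 5
R (Nadia): max(-20, 18) = 18
F (Uma): min(5, 18) = 5
B (Nadia): max(15, 5) = 15
Root (Uma): min(5, 15) = 5
At Root, Uma picks A (lowest: 5).
At A, Nadia picks D (highest: 5).
At D, Uma picks M (lowest: 5).
At M, Nadia picks leaf15 (highest: 5).
Terminal value 5.

Root -> A -> D -> M -> leaf15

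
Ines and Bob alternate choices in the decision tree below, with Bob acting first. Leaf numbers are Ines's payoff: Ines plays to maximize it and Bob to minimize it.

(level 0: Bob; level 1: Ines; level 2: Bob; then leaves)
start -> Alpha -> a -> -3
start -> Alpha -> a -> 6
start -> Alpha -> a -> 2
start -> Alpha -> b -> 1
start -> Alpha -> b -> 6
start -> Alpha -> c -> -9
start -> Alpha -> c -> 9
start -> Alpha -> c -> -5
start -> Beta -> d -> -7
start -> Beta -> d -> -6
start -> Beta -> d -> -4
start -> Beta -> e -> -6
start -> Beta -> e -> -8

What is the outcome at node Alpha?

1

a (Bob): min(-3, 6, 2) = -3
b (Bob): min(1, 6) = 1
c (Bob): min(-9, 9, -5) = -9
Alpha (Ines): max(-3, 1, -9) = 1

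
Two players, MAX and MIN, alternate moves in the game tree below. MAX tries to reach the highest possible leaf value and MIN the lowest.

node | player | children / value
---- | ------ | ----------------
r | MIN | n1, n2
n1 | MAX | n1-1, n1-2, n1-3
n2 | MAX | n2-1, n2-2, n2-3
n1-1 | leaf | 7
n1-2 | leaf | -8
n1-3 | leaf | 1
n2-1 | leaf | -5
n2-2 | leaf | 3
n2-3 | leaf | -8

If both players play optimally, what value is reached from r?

n1 (MAX): max(7, -8, 1) = 7
n2 (MAX): max(-5, 3, -8) = 3
r (MIN): min(7, 3) = 3

3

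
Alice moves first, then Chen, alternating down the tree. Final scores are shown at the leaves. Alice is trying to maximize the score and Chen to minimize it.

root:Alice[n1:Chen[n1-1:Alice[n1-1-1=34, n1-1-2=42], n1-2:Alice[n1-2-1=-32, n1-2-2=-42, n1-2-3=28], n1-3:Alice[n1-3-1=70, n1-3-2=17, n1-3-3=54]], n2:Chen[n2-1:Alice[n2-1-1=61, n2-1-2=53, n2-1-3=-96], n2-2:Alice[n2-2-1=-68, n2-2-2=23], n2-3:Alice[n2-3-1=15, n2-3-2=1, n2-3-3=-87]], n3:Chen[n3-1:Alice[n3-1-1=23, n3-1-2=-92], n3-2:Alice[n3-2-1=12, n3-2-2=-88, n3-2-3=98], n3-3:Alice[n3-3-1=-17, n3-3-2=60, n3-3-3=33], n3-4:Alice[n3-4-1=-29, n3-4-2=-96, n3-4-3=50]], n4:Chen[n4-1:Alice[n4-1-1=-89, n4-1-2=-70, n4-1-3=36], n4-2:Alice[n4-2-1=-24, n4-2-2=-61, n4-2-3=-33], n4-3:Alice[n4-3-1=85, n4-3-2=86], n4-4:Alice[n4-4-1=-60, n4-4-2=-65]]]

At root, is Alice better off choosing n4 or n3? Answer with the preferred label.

n4-1 (Alice): max(-89, -70, 36) = 36
n4-2 (Alice): max(-24, -61, -33) = -24
n4-3 (Alice): max(85, 86) = 86
n4-4 (Alice): max(-60, -65) = -60
n4 (Chen): min(36, -24, 86, -60) = -60
n3-1 (Alice): max(23, -92) = 23
n3-2 (Alice): max(12, -88, 98) = 98
n3-3 (Alice): max(-17, 60, 33) = 60
n3-4 (Alice): max(-29, -96, 50) = 50
n3 (Chen): min(23, 98, 60, 50) = 23
Alice prefers the higher value; n4=-60, n3=23. n3 is better since 23 > -60.

n3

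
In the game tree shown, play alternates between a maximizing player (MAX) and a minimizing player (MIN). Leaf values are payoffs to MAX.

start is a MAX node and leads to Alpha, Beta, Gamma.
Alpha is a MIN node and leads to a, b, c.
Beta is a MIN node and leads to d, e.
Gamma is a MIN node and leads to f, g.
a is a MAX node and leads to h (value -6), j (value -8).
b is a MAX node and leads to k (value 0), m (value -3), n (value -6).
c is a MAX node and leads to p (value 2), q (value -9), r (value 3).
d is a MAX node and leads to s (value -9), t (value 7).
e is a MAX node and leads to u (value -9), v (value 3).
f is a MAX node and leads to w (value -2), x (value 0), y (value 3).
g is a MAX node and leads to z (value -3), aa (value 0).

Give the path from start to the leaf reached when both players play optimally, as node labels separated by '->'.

a (MAX): max(-6, -8) = -6
b (MAX): max(0, -3, -6) = 0
c (MAX): max(2, -9, 3) = 3
Alpha (MIN): min(-6, 0, 3) = -6
d (MAX): max(-9, 7) = 7
e (MAX): max(-9, 3) = 3
Beta (MIN): min(7, 3) = 3
f (MAX): max(-2, 0, 3) = 3
g (MAX): max(-3, 0) = 0
Gamma (MIN): min(3, 0) = 0
start (MAX): max(-6, 3, 0) = 3
At start, MAX picks Beta (highest: 3).
At Beta, MIN picks e (lowest: 3).
At e, MAX picks v (highest: 3).
Terminal value 3.

start -> Beta -> e -> v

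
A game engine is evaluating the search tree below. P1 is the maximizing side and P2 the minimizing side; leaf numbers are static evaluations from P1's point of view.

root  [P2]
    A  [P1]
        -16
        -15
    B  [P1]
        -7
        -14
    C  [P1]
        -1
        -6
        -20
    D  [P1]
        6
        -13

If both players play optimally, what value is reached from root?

-15

A (P1): max(-16, -15) = -15
B (P1): max(-7, -14) = -7
C (P1): max(-1, -6, -20) = -1
D (P1): max(6, -13) = 6
root (P2): min(-15, -7, -1, 6) = -15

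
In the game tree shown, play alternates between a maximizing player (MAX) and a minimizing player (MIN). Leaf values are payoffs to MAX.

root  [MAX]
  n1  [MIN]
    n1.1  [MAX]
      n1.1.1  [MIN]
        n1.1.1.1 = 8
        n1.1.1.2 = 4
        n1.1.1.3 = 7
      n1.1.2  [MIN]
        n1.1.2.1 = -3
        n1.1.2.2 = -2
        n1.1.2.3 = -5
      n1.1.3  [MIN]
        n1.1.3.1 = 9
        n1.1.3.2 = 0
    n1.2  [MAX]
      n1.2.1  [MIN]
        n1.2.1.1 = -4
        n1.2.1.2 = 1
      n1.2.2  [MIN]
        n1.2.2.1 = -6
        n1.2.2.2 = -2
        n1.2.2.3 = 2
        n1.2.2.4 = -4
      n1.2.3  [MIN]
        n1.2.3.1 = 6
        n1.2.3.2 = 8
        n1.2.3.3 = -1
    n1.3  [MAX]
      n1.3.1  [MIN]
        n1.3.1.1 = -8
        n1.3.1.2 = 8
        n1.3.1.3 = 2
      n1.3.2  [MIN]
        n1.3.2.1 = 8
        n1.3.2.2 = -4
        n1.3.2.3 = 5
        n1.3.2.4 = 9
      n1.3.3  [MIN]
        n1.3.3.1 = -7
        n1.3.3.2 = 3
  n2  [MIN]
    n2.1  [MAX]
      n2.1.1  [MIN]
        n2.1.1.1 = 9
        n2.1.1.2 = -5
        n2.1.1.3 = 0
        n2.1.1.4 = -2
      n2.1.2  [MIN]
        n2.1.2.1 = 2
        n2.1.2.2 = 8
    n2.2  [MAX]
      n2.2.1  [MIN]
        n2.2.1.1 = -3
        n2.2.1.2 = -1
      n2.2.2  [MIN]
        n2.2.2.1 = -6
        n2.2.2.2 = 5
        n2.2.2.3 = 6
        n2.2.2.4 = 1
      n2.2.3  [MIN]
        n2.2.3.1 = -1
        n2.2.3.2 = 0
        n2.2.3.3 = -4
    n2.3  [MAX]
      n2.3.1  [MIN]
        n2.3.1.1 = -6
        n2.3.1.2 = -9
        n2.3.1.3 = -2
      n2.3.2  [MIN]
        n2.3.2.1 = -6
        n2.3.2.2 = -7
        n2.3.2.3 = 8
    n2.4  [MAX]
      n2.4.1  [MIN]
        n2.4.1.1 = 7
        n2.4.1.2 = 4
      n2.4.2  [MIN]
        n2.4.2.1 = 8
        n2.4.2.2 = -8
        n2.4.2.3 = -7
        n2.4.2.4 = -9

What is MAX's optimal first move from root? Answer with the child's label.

n1

n1.1.1 (MIN): min(8, 4, 7) = 4
n1.1.2 (MIN): min(-3, -2, -5) = -5
n1.1.3 (MIN): min(9, 0) = 0
n1.1 (MAX): max(4, -5, 0) = 4
n1.2.1 (MIN): min(-4, 1) = -4
n1.2.2 (MIN): min(-6, -2, 2, -4) = -6
n1.2.3 (MIN): min(6, 8, -1) = -1
n1.2 (MAX): max(-4, -6, -1) = -1
n1.3.1 (MIN): min(-8, 8, 2) = -8
n1.3.2 (MIN): min(8, -4, 5, 9) = -4
n1.3.3 (MIN): min(-7, 3) = -7
n1.3 (MAX): max(-8, -4, -7) = -4
n1 (MIN): min(4, -1, -4) = -4
n2.1.1 (MIN): min(9, -5, 0, -2) = -5
n2.1.2 (MIN): min(2, 8) = 2
n2.1 (MAX): max(-5, 2) = 2
n2.2.1 (MIN): min(-3, -1) = -3
n2.2.2 (MIN): min(-6, 5, 6, 1) = -6
n2.2.3 (MIN): min(-1, 0, -4) = -4
n2.2 (MAX): max(-3, -6, -4) = -3
n2.3.1 (MIN): min(-6, -9, -2) = -9
n2.3.2 (MIN): min(-6, -7, 8) = -7
n2.3 (MAX): max(-9, -7) = -7
n2.4.1 (MIN): min(7, 4) = 4
n2.4.2 (MIN): min(8, -8, -7, -9) = -9
n2.4 (MAX): max(4, -9) = 4
n2 (MIN): min(2, -3, -7, 4) = -7
root (MAX): max(-4, -7) = -4
MAX at root wants the highest of {n1=-4, n2=-7}, so chooses n1.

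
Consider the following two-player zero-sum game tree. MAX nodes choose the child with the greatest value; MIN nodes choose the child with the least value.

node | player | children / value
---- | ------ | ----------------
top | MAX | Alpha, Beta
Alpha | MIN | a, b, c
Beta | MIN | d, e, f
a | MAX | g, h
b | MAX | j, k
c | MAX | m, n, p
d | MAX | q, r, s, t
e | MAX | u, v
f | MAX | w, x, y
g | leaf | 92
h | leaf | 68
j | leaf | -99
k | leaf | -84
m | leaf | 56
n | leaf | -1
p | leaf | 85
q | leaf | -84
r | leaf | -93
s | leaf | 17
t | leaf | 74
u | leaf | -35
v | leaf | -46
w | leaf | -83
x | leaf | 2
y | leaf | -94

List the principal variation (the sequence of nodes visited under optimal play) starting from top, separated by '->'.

top -> Beta -> e -> u

a (MAX): max(92, 68) = 92
b (MAX): max(-99, -84) = -84
c (MAX): max(56, -1, 85) = 85
Alpha (MIN): min(92, -84, 85) = -84
d (MAX): max(-84, -93, 17, 74) = 74
e (MAX): max(-35, -46) = -35
f (MAX): max(-83, 2, -94) = 2
Beta (MIN): min(74, -35, 2) = -35
top (MAX): max(-84, -35) = -35
At top, MAX picks Beta (highest: -35).
At Beta, MIN picks e (lowest: -35).
At e, MAX picks u (highest: -35).
Terminal value -35.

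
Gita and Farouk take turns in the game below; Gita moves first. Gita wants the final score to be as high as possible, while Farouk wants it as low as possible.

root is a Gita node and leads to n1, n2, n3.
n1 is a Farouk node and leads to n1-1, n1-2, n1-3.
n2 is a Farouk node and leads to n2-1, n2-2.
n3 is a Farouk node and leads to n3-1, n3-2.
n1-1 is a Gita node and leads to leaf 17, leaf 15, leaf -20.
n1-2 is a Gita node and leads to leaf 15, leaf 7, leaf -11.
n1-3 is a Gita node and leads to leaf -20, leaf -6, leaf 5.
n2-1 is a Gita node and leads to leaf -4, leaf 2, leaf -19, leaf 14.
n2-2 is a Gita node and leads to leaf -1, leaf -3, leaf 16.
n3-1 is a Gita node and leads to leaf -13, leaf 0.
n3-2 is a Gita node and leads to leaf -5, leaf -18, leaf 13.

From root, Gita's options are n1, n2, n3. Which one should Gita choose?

n2

n1-1 (Gita): max(17, 15, -20) = 17
n1-2 (Gita): max(15, 7, -11) = 15
n1-3 (Gita): max(-20, -6, 5) = 5
n1 (Farouk): min(17, 15, 5) = 5
n2-1 (Gita): max(-4, 2, -19, 14) = 14
n2-2 (Gita): max(-1, -3, 16) = 16
n2 (Farouk): min(14, 16) = 14
n3-1 (Gita): max(-13, 0) = 0
n3-2 (Gita): max(-5, -18, 13) = 13
n3 (Farouk): min(0, 13) = 0
root (Gita): max(5, 14, 0) = 14
Gita at root wants the highest of {n1=5, n2=14, n3=0}, so chooses n2.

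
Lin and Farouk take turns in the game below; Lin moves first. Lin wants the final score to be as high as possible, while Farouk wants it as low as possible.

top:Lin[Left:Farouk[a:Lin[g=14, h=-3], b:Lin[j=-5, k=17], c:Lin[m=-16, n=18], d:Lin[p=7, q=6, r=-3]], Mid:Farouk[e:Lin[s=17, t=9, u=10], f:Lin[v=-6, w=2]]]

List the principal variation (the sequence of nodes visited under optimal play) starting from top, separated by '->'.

top -> Left -> d -> p

a (Lin): max(14, -3) = 14
b (Lin): max(-5, 17) = 17
c (Lin): max(-16, 18) = 18
d (Lin): max(7, 6, -3) = 7
Left (Farouk): min(14, 17, 18, 7) = 7
e (Lin): max(17, 9, 10) = 17
f (Lin): max(-6, 2) = 2
Mid (Farouk): min(17, 2) = 2
top (Lin): max(7, 2) = 7
At top, Lin picks Left (highest: 7).
At Left, Farouk picks d (lowest: 7).
At d, Lin picks p (highest: 7).
Terminal value 7.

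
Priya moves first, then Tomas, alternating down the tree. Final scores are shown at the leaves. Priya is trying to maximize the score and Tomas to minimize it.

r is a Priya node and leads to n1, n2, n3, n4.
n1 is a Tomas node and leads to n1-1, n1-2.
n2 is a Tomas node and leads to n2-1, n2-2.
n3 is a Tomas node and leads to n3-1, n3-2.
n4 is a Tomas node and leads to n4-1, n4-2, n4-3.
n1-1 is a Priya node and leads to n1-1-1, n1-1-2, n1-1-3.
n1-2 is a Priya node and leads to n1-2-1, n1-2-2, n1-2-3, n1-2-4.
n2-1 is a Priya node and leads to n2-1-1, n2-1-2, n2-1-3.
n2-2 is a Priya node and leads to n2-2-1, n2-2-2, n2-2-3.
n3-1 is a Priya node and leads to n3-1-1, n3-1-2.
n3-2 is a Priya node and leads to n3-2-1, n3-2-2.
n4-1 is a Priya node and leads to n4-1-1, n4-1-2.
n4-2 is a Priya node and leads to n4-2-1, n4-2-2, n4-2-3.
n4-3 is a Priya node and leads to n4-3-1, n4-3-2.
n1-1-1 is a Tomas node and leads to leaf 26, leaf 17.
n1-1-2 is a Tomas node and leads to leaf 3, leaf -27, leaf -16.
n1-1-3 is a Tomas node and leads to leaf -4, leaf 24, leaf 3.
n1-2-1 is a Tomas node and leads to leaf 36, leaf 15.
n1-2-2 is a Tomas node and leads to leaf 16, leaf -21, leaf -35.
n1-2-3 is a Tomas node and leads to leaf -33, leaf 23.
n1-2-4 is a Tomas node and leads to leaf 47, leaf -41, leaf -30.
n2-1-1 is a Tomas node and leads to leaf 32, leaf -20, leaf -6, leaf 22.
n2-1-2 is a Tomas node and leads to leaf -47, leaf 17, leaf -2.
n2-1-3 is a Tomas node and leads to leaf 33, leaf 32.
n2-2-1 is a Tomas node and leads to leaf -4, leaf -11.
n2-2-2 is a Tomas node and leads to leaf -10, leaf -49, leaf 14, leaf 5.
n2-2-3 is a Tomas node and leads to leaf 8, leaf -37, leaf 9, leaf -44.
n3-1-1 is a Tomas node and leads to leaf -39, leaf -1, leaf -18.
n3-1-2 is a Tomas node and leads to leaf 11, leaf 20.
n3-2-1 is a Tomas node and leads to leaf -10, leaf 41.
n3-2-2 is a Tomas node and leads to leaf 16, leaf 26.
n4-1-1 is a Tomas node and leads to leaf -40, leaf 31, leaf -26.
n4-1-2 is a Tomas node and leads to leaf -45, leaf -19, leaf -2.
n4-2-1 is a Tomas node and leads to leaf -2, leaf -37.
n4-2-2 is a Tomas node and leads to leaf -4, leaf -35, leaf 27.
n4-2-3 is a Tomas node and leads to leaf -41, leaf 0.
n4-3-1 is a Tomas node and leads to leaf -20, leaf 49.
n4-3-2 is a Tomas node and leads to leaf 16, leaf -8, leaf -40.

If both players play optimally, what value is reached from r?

n1-1-1 (Tomas): min(26, 17) = 17
n1-1-2 (Tomas): min(3, -27, -16) = -27
n1-1-3 (Tomas): min(-4, 24, 3) = -4
n1-1 (Priya): max(17, -27, -4) = 17
n1-2-1 (Tomas): min(36, 15) = 15
n1-2-2 (Tomas): min(16, -21, -35) = -35
n1-2-3 (Tomas): min(-33, 23) = -33
n1-2-4 (Tomas): min(47, -41, -30) = -41
n1-2 (Priya): max(15, -35, -33, -41) = 15
n1 (Tomas): min(17, 15) = 15
n2-1-1 (Tomas): min(32, -20, -6, 22) = -20
n2-1-2 (Tomas): min(-47, 17, -2) = -47
n2-1-3 (Tomas): min(33, 32) = 32
n2-1 (Priya): max(-20, -47, 32) = 32
n2-2-1 (Tomas): min(-4, -11) = -11
n2-2-2 (Tomas): min(-10, -49, 14, 5) = -49
n2-2-3 (Tomas): min(8, -37, 9, -44) = -44
n2-2 (Priya): max(-11, -49, -44) = -11
n2 (Tomas): min(32, -11) = -11
n3-1-1 (Tomas): min(-39, -1, -18) = -39
n3-1-2 (Tomas): min(11, 20) = 11
n3-1 (Priya): max(-39, 11) = 11
n3-2-1 (Tomas): min(-10, 41) = -10
n3-2-2 (Tomas): min(16, 26) = 16
n3-2 (Priya): max(-10, 16) = 16
n3 (Tomas): min(11, 16) = 11
n4-1-1 (Tomas): min(-40, 31, -26) = -40
n4-1-2 (Tomas): min(-45, -19, -2) = -45
n4-1 (Priya): max(-40, -45) = -40
n4-2-1 (Tomas): min(-2, -37) = -37
n4-2-2 (Tomas): min(-4, -35, 27) = -35
n4-2-3 (Tomas): min(-41, 0) = -41
n4-2 (Priya): max(-37, -35, -41) = -35
n4-3-1 (Tomas): min(-20, 49) = -20
n4-3-2 (Tomas): min(16, -8, -40) = -40
n4-3 (Priya): max(-20, -40) = -20
n4 (Tomas): min(-40, -35, -20) = -40
r (Priya): max(15, -11, 11, -40) = 15

15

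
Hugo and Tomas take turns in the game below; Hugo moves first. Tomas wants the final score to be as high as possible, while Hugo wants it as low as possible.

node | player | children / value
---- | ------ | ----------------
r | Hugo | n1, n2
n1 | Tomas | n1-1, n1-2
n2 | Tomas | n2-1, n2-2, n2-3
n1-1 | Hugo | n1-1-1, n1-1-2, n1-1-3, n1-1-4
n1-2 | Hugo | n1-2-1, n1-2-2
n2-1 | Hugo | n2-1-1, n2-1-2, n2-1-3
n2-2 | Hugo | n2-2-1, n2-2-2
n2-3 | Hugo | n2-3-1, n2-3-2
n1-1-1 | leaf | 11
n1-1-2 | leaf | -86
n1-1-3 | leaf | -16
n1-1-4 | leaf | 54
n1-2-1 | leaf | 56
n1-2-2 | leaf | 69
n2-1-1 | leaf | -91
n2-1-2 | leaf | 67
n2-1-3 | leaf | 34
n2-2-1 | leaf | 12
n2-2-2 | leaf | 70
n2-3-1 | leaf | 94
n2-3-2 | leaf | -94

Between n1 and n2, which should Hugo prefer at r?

n1-1 (Hugo): min(11, -86, -16, 54) = -86
n1-2 (Hugo): min(56, 69) = 56
n1 (Tomas): max(-86, 56) = 56
n2-1 (Hugo): min(-91, 67, 34) = -91
n2-2 (Hugo): min(12, 70) = 12
n2-3 (Hugo): min(94, -94) = -94
n2 (Tomas): max(-91, 12, -94) = 12
Hugo prefers the lower value; n1=56, n2=12. n2 is better since 12 < 56.

n2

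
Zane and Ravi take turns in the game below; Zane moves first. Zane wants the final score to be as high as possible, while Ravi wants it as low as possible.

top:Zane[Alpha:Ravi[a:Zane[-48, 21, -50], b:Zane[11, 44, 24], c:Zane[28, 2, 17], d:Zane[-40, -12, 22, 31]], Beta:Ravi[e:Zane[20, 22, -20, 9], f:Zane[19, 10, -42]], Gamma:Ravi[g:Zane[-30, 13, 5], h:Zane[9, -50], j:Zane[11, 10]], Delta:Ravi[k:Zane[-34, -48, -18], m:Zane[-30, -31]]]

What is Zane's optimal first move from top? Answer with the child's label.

Alpha

a (Zane): max(-48, 21, -50) = 21
b (Zane): max(11, 44, 24) = 44
c (Zane): max(28, 2, 17) = 28
d (Zane): max(-40, -12, 22, 31) = 31
Alpha (Ravi): min(21, 44, 28, 31) = 21
e (Zane): max(20, 22, -20, 9) = 22
f (Zane): max(19, 10, -42) = 19
Beta (Ravi): min(22, 19) = 19
g (Zane): max(-30, 13, 5) = 13
h (Zane): max(9, -50) = 9
j (Zane): max(11, 10) = 11
Gamma (Ravi): min(13, 9, 11) = 9
k (Zane): max(-34, -48, -18) = -18
m (Zane): max(-30, -31) = -30
Delta (Ravi): min(-18, -30) = -30
top (Zane): max(21, 19, 9, -30) = 21
Zane at top wants the highest of {Alpha=21, Beta=19, Gamma=9, Delta=-30}, so chooses Alpha.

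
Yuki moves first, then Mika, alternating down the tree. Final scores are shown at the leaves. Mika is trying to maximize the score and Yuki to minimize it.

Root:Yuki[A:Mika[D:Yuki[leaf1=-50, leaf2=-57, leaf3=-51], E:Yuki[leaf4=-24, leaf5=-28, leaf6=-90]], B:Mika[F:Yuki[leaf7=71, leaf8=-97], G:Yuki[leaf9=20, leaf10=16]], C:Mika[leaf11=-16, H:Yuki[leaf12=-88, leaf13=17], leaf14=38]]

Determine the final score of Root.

D (Yuki): min(-50, -57, -51) = -57
E (Yuki): min(-24, -28, -90) = -90
A (Mika): max(-57, -90) = -57
F (Yuki): min(71, -97) = -97
G (Yuki): min(20, 16) = 16
B (Mika): max(-97, 16) = 16
H (Yuki): min(-88, 17) = -88
C (Mika): max(-16, -88, 38) = 38
Root (Yuki): min(-57, 16, 38) = -57

-57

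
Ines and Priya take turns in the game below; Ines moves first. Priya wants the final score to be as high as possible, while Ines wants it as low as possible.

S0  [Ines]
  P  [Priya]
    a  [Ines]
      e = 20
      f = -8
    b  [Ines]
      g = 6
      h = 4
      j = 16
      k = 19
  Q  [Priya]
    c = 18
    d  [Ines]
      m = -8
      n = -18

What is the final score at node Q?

18

d (Ines): min(-8, -18) = -18
Q (Priya): max(18, -18) = 18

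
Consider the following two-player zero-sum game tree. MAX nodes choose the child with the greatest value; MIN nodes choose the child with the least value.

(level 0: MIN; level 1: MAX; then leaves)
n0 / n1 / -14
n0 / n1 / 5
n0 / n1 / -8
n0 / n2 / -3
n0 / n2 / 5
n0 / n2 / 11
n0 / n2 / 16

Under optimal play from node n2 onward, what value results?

16

n2 (MAX): max(-3, 5, 11, 16) = 16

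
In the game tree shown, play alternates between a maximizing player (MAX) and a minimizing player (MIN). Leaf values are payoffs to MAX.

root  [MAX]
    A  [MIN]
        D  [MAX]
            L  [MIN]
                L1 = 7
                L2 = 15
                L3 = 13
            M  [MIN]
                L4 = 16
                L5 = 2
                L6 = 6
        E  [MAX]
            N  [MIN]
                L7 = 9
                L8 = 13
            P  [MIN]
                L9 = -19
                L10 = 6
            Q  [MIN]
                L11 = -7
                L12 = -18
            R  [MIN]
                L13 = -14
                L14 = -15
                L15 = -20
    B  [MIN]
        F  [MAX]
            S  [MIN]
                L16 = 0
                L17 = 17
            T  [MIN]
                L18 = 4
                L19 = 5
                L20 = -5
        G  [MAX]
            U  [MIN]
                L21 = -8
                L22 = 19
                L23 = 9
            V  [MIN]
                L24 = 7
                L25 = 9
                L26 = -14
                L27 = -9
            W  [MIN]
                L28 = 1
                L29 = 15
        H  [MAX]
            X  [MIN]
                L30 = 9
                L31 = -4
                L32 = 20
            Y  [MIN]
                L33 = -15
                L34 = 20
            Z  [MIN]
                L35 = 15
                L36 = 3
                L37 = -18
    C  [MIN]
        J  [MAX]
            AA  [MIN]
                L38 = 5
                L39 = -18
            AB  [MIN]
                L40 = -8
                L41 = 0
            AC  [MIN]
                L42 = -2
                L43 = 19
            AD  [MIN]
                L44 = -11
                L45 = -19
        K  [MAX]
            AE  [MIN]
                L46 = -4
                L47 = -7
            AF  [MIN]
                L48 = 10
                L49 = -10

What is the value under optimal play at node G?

1

U (MIN): min(-8, 19, 9) = -8
V (MIN): min(7, 9, -14, -9) = -14
W (MIN): min(1, 15) = 1
G (MAX): max(-8, -14, 1) = 1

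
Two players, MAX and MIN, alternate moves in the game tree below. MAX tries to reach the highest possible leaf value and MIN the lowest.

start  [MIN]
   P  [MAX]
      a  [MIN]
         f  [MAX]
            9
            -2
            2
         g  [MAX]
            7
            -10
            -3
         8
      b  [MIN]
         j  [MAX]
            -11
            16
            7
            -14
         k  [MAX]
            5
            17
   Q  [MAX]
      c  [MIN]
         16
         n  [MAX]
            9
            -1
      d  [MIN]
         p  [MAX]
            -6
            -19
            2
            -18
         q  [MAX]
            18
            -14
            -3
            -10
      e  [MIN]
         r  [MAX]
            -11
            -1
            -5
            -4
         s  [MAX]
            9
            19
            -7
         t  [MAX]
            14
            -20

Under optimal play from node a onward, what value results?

7

f (MAX): max(9, -2, 2) = 9
g (MAX): max(7, -10, -3) = 7
a (MIN): min(9, 7, 8) = 7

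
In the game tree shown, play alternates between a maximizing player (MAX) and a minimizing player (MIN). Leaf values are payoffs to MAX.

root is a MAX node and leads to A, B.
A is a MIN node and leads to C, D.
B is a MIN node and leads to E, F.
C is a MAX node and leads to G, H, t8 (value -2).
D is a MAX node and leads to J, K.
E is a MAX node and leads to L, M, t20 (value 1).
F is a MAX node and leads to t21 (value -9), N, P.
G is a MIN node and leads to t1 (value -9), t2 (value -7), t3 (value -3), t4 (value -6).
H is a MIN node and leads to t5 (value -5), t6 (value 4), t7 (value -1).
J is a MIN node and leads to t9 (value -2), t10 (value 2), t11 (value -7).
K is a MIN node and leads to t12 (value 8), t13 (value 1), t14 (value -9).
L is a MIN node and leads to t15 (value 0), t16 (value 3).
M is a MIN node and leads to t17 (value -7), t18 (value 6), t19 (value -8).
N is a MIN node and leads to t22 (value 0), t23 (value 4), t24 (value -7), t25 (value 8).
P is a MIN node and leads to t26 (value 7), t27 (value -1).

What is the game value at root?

G (MIN): min(-9, -7, -3, -6) = -9
H (MIN): min(-5, 4, -1) = -5
C (MAX): max(-9, -5, -2) = -2
J (MIN): min(-2, 2, -7) = -7
K (MIN): min(8, 1, -9) = -9
D (MAX): max(-7, -9) = -7
A (MIN): min(-2, -7) = -7
L (MIN): min(0, 3) = 0
M (MIN): min(-7, 6, -8) = -8
E (MAX): max(0, -8, 1) = 1
N (MIN): min(0, 4, -7, 8) = -7
P (MIN): min(7, -1) = -1
F (MAX): max(-9, -7, -1) = -1
B (MIN): min(1, -1) = -1
root (MAX): max(-7, -1) = -1

-1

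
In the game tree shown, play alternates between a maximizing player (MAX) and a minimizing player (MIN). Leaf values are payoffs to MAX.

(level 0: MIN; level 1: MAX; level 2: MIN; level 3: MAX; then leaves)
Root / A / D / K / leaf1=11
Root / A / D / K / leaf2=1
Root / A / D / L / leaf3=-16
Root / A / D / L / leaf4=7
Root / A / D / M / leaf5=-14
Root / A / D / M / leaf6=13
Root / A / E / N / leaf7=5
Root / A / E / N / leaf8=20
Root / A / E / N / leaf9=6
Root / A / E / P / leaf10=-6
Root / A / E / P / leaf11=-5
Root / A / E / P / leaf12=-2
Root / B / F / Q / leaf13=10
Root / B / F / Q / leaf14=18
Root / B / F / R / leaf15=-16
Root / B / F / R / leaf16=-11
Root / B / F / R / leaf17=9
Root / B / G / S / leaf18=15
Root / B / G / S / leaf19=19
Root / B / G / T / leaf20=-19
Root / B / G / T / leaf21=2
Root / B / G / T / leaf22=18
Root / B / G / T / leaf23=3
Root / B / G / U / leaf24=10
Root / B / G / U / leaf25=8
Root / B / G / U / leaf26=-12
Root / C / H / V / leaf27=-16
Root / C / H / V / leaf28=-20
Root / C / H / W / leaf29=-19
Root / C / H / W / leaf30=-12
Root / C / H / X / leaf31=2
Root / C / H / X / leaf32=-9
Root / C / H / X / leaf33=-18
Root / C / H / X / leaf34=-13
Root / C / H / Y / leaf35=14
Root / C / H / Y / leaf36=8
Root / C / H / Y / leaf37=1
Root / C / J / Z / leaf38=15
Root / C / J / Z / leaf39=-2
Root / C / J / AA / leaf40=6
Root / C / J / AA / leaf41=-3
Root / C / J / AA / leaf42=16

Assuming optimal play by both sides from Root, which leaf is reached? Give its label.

leaf4

K (MAX): max(11, 1) = 11
L (MAX): max(-16, 7) = 7
M (MAX): max(-14, 13) = 13
D (MIN): min(11, 7, 13) = 7
N (MAX): max(5, 20, 6) = 20
P (MAX): max(-6, -5, -2) = -2
E (MIN): min(20, -2) = -2
A (MAX): max(7, -2) = 7
Q (MAX): max(10, 18) = 18
R (MAX): max(-16, -11, 9) = 9
F (MIN): min(18, 9) = 9
S (MAX): max(15, 19) = 19
T (MAX): max(-19, 2, 18, 3) = 18
U (MAX): max(10, 8, -12) = 10
G (MIN): min(19, 18, 10) = 10
B (MAX): max(9, 10) = 10
V (MAX): max(-16, -20) = -16
W (MAX): max(-19, -12) = -12
X (MAX): max(2, -9, -18, -13) = 2
Y (MAX): max(14, 8, 1) = 14
H (MIN): min(-16, -12, 2, 14) = -16
Z (MAX): max(15, -2) = 15
AA (MAX): max(6, -3, 16) = 16
J (MIN): min(15, 16) = 15
C (MAX): max(-16, 15) = 15
Root (MIN): min(7, 10, 15) = 7
At Root, MIN picks A (lowest: 7).
At A, MAX picks D (highest: 7).
At D, MIN picks L (lowest: 7).
At L, MAX picks leaf4 (highest: 7).
Terminal value 7.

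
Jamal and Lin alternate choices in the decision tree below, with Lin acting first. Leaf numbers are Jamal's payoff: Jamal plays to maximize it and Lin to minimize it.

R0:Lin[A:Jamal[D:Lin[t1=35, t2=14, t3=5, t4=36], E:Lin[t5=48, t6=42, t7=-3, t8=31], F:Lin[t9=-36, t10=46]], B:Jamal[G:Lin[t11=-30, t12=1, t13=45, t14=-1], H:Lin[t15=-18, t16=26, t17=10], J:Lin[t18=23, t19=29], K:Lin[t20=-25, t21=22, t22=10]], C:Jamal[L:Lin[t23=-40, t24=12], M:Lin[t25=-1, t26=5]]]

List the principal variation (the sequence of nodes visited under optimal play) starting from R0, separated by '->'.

D (Lin): min(35, 14, 5, 36) = 5
E (Lin): min(48, 42, -3, 31) = -3
F (Lin): min(-36, 46) = -36
A (Jamal): max(5, -3, -36) = 5
G (Lin): min(-30, 1, 45, -1) = -30
H (Lin): min(-18, 26, 10) = -18
J (Lin): min(23, 29) = 23
K (Lin): min(-25, 22, 10) = -25
B (Jamal): max(-30, -18, 23, -25) = 23
L (Lin): min(-40, 12) = -40
M (Lin): min(-1, 5) = -1
C (Jamal): max(-40, -1) = -1
R0 (Lin): min(5, 23, -1) = -1
At R0, Lin picks C (lowest: -1).
At C, Jamal picks M (highest: -1).
At M, Lin picks t25 (lowest: -1).
Terminal value -1.

R0 -> C -> M -> t25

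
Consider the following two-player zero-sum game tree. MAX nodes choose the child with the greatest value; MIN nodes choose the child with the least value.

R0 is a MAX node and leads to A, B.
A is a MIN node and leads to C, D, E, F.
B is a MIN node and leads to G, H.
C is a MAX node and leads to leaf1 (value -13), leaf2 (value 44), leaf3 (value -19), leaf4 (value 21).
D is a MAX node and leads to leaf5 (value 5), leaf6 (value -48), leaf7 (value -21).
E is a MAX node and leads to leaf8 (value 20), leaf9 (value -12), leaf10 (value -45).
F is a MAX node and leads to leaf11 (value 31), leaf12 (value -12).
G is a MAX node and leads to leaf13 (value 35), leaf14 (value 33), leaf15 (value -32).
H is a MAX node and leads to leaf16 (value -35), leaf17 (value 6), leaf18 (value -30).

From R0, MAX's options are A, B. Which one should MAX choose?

C (MAX): max(-13, 44, -19, 21) = 44
D (MAX): max(5, -48, -21) = 5
E (MAX): max(20, -12, -45) = 20
F (MAX): max(31, -12) = 31
A (MIN): min(44, 5, 20, 31) = 5
G (MAX): max(35, 33, -32) = 35
H (MAX): max(-35, 6, -30) = 6
B (MIN): min(35, 6) = 6
R0 (MAX): max(5, 6) = 6
MAX at R0 wants the highest of {A=5, B=6}, so chooses B.

B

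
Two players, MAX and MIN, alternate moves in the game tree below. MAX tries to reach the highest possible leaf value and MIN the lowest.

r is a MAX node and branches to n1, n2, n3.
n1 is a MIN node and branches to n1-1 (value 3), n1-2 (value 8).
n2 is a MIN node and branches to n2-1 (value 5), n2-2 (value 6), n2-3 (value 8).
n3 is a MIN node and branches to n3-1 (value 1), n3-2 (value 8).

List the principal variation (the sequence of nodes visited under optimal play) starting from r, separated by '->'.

r -> n2 -> n2-1

n1 (MIN): min(3, 8) = 3
n2 (MIN): min(5, 6, 8) = 5
n3 (MIN): min(1, 8) = 1
r (MAX): max(3, 5, 1) = 5
At r, MAX picks n2 (highest: 5).
At n2, MIN picks n2-1 (lowest: 5).
Terminal value 5.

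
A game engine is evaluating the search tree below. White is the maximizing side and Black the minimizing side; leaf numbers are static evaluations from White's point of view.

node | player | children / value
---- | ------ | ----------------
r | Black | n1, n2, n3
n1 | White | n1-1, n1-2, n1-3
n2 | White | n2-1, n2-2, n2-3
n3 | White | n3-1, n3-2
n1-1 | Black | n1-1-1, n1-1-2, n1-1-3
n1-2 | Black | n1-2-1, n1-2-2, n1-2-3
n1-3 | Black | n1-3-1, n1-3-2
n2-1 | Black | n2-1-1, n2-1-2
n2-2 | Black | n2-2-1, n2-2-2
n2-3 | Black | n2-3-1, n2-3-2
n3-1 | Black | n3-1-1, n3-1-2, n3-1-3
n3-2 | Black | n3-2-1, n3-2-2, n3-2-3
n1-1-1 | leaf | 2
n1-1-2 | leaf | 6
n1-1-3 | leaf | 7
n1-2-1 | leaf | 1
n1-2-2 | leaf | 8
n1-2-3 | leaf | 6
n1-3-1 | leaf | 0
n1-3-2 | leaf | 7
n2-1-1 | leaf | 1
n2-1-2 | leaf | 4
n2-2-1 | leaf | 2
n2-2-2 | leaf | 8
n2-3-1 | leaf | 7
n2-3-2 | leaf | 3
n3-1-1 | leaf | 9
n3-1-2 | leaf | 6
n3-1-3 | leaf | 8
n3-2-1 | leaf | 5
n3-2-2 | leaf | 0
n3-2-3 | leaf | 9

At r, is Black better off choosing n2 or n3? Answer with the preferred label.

n2

n2-1 (Black): min(1, 4) = 1
n2-2 (Black): min(2, 8) = 2
n2-3 (Black): min(7, 3) = 3
n2 (White): max(1, 2, 3) = 3
n3-1 (Black): min(9, 6, 8) = 6
n3-2 (Black): min(5, 0, 9) = 0
n3 (White): max(6, 0) = 6
Black prefers the lower value; n2=3, n3=6. n2 is better since 3 < 6.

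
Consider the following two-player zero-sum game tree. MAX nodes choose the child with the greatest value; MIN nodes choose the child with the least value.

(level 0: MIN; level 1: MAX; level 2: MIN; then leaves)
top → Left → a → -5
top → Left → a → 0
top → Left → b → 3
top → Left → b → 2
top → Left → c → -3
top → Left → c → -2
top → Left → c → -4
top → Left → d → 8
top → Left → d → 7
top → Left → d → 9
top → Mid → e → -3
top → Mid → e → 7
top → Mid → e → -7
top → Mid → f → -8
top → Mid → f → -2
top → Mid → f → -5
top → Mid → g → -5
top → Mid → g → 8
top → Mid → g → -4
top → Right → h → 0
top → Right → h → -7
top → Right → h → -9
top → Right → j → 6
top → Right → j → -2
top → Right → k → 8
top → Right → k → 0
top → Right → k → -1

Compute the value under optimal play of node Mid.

e (MIN): min(-3, 7, -7) = -7
f (MIN): min(-8, -2, -5) = -8
g (MIN): min(-5, 8, -4) = -5
Mid (MAX): max(-7, -8, -5) = -5

-5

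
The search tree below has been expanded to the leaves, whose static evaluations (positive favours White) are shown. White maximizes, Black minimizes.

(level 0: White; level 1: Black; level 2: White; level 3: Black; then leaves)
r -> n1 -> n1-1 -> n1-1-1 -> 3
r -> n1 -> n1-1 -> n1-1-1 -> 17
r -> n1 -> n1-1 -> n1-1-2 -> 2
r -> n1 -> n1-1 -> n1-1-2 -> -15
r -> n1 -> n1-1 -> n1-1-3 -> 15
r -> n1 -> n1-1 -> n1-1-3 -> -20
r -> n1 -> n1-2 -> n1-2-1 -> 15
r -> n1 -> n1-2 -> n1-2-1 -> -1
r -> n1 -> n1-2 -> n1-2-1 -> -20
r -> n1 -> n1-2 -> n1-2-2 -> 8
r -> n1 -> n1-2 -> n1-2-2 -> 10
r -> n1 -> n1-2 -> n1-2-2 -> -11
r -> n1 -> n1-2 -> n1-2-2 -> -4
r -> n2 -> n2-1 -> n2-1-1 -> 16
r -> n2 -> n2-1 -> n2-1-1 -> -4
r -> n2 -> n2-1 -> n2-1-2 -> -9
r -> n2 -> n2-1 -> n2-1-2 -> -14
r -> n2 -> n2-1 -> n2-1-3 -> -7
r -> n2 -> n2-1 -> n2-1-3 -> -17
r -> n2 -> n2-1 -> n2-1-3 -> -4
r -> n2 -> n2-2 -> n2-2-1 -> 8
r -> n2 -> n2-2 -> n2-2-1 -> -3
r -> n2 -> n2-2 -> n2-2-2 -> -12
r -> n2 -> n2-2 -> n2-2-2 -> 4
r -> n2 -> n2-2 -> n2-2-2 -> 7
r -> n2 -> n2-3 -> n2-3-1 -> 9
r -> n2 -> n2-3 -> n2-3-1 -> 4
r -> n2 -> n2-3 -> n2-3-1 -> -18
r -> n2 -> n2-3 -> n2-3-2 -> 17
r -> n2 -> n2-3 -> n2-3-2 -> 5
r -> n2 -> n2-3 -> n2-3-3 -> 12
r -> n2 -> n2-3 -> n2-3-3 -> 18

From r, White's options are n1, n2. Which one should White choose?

n1-1-1 (Black): min(3, 17) = 3
n1-1-2 (Black): min(2, -15) = -15
n1-1-3 (Black): min(15, -20) = -20
n1-1 (White): max(3, -15, -20) = 3
n1-2-1 (Black): min(15, -1, -20) = -20
n1-2-2 (Black): min(8, 10, -11, -4) = -11
n1-2 (White): max(-20, -11) = -11
n1 (Black): min(3, -11) = -11
n2-1-1 (Black): min(16, -4) = -4
n2-1-2 (Black): min(-9, -14) = -14
n2-1-3 (Black): min(-7, -17, -4) = -17
n2-1 (White): max(-4, -14, -17) = -4
n2-2-1 (Black): min(8, -3) = -3
n2-2-2 (Black): min(-12, 4, 7) = -12
n2-2 (White): max(-3, -12) = -3
n2-3-1 (Black): min(9, 4, -18) = -18
n2-3-2 (Black): min(17, 5) = 5
n2-3-3 (Black): min(12, 18) = 12
n2-3 (White): max(-18, 5, 12) = 12
n2 (Black): min(-4, -3, 12) = -4
r (White): max(-11, -4) = -4
White at r wants the highest of {n1=-11, n2=-4}, so chooses n2.

n2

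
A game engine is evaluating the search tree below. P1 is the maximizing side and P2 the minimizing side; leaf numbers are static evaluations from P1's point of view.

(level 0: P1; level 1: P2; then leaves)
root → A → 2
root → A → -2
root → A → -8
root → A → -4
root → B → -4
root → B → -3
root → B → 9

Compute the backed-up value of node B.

-4

B (P2): min(-4, -3, 9) = -4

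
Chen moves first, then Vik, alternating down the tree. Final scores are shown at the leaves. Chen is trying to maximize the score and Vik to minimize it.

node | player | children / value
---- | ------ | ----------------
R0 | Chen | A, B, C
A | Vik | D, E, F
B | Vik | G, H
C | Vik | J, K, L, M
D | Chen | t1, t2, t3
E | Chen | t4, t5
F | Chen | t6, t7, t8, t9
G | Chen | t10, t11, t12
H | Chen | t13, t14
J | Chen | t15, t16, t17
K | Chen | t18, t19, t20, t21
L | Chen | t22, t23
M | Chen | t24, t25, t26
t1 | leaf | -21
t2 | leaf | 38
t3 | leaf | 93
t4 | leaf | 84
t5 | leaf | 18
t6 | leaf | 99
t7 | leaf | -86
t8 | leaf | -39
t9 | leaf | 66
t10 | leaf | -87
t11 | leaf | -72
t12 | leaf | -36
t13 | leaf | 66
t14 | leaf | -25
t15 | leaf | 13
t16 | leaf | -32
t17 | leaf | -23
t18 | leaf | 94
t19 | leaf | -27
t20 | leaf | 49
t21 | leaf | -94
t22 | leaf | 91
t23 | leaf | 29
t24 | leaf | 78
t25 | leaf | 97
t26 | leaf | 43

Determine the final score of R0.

D (Chen): max(-21, 38, 93) = 93
E (Chen): max(84, 18) = 84
F (Chen): max(99, -86, -39, 66) = 99
A (Vik): min(93, 84, 99) = 84
G (Chen): max(-87, -72, -36) = -36
H (Chen): max(66, -25) = 66
B (Vik): min(-36, 66) = -36
J (Chen): max(13, -32, -23) = 13
K (Chen): max(94, -27, 49, -94) = 94
L (Chen): max(91, 29) = 91
M (Chen): max(78, 97, 43) = 97
C (Vik): min(13, 94, 91, 97) = 13
R0 (Chen): max(84, -36, 13) = 84

84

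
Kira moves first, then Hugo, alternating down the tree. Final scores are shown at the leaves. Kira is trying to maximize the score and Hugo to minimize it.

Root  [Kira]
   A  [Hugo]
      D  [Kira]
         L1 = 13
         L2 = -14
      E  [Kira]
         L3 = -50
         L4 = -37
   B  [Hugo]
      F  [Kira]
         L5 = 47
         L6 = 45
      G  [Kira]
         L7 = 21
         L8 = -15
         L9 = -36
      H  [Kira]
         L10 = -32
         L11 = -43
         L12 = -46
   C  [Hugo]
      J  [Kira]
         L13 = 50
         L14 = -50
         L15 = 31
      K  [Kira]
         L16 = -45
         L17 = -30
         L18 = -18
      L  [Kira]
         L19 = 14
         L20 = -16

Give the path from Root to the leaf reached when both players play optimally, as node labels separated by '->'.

Root -> C -> K -> L18

D (Kira): max(13, -14) = 13
E (Kira): max(-50, -37) = -37
A (Hugo): min(13, -37) = -37
F (Kira): max(47, 45) = 47
G (Kira): max(21, -15, -36) = 21
H (Kira): max(-32, -43, -46) = -32
B (Hugo): min(47, 21, -32) = -32
J (Kira): max(50, -50, 31) = 50
K (Kira): max(-45, -30, -18) = -18
L (Kira): max(14, -16) = 14
C (Hugo): min(50, -18, 14) = -18
Root (Kira): max(-37, -32, -18) = -18
At Root, Kira picks C (highest: -18).
At C, Hugo picks K (lowest: -18).
At K, Kira picks L18 (highest: -18).
Terminal value -18.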